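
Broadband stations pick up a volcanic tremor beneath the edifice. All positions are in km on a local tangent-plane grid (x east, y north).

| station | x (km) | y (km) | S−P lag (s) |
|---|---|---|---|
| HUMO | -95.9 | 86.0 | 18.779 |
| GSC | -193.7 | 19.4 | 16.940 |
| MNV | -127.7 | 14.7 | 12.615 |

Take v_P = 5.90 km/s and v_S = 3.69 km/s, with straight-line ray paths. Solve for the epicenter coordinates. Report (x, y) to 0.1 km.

Distance from S−P lag: d = Δt · v_P v_S / (v_P − v_S) = Δt · (5.90·3.69)/(5.90−3.69) ≈ 9.8511·Δt.
So d_HUMO = 184.99, d_GSC = 166.88, d_MNV = 124.27 km.
Circle about each station: (x + 95.9)² + (y − 86.0)² = 184.99²; (x + 193.7)² + (y − 19.4)² = 166.88²; (x + 127.7)² + (y − 14.7)² = 124.27².
Subtracting the HUMO equation from the GSC and MNV equations removes the quadratic terms:
-195.6 x − 133.2 y = 27675.61
-63.6 x − 142.6 y = 18708.84
Solving the 2×2 system: x ≈ -74.9, y ≈ -97.8 km.
Check against HUMO (with the unrounded x, y): √((x + 95.9)²+(y − 86.0)²) = 184.99 ≈ 184.99 km. ✓

(-74.9, -97.8)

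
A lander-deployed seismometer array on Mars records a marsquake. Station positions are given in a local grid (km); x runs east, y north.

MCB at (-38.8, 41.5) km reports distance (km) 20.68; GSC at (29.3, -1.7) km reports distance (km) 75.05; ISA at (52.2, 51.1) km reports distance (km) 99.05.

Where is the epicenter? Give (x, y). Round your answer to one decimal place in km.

Circle about each station: (x + 38.8)² + (y − 41.5)² = 20.68²; (x − 29.3)² + (y + 1.7)² = 75.05²; (x − 52.2)² + (y − 51.1)² = 99.05².
Subtracting pairs of circle equations eliminates x²+y² and gives linear equations (the radical axes):
136.2 x − 86.4 y = -7571.15
182.0 x + 19.2 y = -7274.88
Solving the 2×2 system: x ≈ -42.2, y ≈ 21.1 km.

x ≈ -42.2 km, y ≈ 21.1 km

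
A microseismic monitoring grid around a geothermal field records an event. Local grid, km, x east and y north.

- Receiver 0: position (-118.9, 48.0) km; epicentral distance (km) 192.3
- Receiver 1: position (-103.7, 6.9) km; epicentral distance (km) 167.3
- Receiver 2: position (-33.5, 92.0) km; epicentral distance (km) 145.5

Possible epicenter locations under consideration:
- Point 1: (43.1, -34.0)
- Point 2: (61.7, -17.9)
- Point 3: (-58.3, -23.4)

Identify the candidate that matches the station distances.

Point 2

For each candidate, compare |candidate − station| to the reported distance:
Point 1: residuals Receiver 0 10.7, Receiver 1 14.9, Receiver 2 2.0 → max 14.9 km
Point 2: residuals Receiver 0 0.1, Receiver 1 0.1, Receiver 2 0.1 → max 0.1 km
Point 3: residuals Receiver 0 98.7, Receiver 1 112.7, Receiver 2 27.5 → max 112.7 km
Only Point 2 has all residuals ≈ 0.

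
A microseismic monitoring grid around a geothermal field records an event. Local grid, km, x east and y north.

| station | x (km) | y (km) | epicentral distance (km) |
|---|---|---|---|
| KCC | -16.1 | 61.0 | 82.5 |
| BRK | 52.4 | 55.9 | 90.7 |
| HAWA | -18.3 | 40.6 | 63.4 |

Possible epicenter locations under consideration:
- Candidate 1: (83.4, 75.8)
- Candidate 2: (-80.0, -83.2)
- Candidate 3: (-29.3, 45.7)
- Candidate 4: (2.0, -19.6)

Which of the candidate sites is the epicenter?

For each candidate, compare |candidate − station| to the reported distance:
Candidate 1: residuals KCC 18.1, BRK 53.9, HAWA 44.2 → max 53.9 km
Candidate 2: residuals KCC 75.2, BRK 101.3, HAWA 74.9 → max 101.3 km
Candidate 3: residuals KCC 62.3, BRK 8.4, HAWA 51.3 → max 62.3 km
Candidate 4: residuals KCC 0.1, BRK 0.1, HAWA 0.1 → max 0.1 km
Only Candidate 4 has all residuals ≈ 0.

Candidate 4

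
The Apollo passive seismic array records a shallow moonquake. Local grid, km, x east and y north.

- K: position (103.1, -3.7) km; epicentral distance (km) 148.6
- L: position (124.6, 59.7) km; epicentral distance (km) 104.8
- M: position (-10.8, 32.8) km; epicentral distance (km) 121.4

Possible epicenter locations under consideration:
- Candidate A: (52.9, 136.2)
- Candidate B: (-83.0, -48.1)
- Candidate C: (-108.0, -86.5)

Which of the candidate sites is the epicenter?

For each candidate, compare |candidate − station| to the reported distance:
Candidate A: residuals K 0.0, L 0.0, M 0.0 → max 0.0 km
Candidate B: residuals K 42.7, L 129.1, M 13.0 → max 129.1 km
Candidate C: residuals K 78.2, L 169.9, M 32.5 → max 169.9 km
Only Candidate A has all residuals ≈ 0.

Candidate A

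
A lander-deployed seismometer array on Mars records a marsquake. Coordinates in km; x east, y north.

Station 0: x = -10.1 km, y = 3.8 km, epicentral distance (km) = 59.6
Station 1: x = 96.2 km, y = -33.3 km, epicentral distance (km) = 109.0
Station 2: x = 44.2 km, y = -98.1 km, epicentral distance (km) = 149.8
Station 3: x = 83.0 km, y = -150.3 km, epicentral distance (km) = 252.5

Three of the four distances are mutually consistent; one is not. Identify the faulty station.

Station 3

Solve using three stations at a time. Using Station 0, Station 1, Station 2 (subtract circle equations pairwise → linear system) gives (x, y) ≈ (26.7, 50.7).
Distances from that point to each station vs reported:
  Station 0: calculated 59.6 vs reported 59.6 → residual 0.0 km
  Station 1: calculated 109.0 vs reported 109.0 → residual 0.0 km
  Station 2: calculated 149.8 vs reported 149.8 → residual 0.0 km
  Station 3: calculated 208.7 vs reported 252.5 → residual 43.8 km
Station 0, Station 1, Station 2 are mutually consistent (residuals ≈ 0); Station 3 is off by 43.8 km.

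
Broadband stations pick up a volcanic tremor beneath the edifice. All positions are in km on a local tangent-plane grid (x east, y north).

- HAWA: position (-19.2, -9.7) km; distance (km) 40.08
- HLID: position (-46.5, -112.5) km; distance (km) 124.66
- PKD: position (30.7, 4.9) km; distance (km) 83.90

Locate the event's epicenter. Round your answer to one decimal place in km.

Circle about each station: (x + 19.2)² + (y + 9.7)² = 40.08²; (x + 46.5)² + (y + 112.5)² = 124.66²; (x − 30.7)² + (y − 4.9)² = 83.90².
Subtracting pairs of circle equations eliminates x²+y² and gives linear equations (the radical axes):
-54.6 x − 205.6 y = 422.06
99.8 x + 29.2 y = -4929.03
Solving the 2×2 system: x ≈ -52.9, y ≈ 12.0 km.

-52.9 km east, 12.0 km north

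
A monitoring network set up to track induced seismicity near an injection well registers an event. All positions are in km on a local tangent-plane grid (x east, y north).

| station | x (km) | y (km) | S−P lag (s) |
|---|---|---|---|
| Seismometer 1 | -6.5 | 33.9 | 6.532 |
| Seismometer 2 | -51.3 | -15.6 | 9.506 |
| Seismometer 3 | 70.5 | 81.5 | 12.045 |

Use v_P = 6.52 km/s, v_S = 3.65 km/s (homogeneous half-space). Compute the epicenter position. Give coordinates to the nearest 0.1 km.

Distance from S−P lag: d = Δt · v_P v_S / (v_P − v_S) = Δt · (6.52·3.65)/(6.52−3.65) ≈ 8.2920·Δt.
So d_Seismometer 1 = 54.16, d_Seismometer 2 = 78.82, d_Seismometer 3 = 99.88 km.
Circle about each station: (x + 6.5)² + (y − 33.9)² = 54.16²; (x + 51.3)² + (y + 15.6)² = 78.82²; (x − 70.5)² + (y − 81.5)² = 99.88².
Subtracting pairs of circle equations eliminates x²+y² and gives linear equations (the radical axes):
-89.6 x − 99.0 y = -1595.70
154.0 x + 95.2 y = 3378.33
Solving the 2×2 system: x ≈ 27.2, y ≈ -8.5 km.

x ≈ 27.2 km, y ≈ -8.5 km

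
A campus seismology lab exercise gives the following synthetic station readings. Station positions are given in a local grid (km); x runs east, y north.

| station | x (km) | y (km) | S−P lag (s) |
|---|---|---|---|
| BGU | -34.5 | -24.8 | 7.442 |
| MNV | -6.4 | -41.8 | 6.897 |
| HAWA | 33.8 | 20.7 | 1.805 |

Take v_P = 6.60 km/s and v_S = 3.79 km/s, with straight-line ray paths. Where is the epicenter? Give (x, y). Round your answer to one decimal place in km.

Distance from S−P lag: d = Δt · v_P v_S / (v_P − v_S) = Δt · (6.60·3.79)/(6.60−3.79) ≈ 8.9018·Δt.
So d_BGU = 66.25, d_MNV = 61.40, d_HAWA = 16.07 km.
Circle about each station: (x + 34.5)² + (y + 24.8)² = 66.25²; (x + 6.4)² + (y + 41.8)² = 61.40²; (x − 33.8)² + (y − 20.7)² = 16.07².
Subtracting the BGU equation from the MNV and HAWA equations removes the quadratic terms:
56.2 x − 34.0 y = 602.01
136.6 x + 91.0 y = 3896.46
Solving the 2×2 system: x ≈ 19.2, y ≈ 14.0 km.
Check against BGU (with the unrounded x, y): √((x + 34.5)²+(y + 24.8)²) = 66.25 ≈ 66.25 km. ✓

19.2 km east, 14.0 km north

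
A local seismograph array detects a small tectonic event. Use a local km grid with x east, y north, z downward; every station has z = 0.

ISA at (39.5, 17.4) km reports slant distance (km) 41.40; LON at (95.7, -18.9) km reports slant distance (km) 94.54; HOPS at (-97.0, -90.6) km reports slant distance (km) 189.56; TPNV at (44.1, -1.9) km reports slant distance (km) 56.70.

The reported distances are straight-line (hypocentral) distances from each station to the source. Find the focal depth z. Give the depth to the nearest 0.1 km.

z ≈ 30.6 km

Each station gives a sphere (x−x_i)² + (y−y_i)² + z² = d_i² (stations at z=0).
Subtracting the ISA sphere from LON and HOPS: z² cancels, leaving linear equations in x and y:
112.4 x − 72.6 y = 428.84
-273.0 x − 216.0 y = -18464.68
Solving: x ≈ 32.499, y ≈ 44.409 km (keep extra digits for the depth step; rounded: 32.5, 44.4).
Then from the ISA sphere: z² = 41.40² − (x − 39.5)² − (y − 17.4)² with x = 32.499, y = 44.409, so z ≈ 30.585 ≈ 30.6 km.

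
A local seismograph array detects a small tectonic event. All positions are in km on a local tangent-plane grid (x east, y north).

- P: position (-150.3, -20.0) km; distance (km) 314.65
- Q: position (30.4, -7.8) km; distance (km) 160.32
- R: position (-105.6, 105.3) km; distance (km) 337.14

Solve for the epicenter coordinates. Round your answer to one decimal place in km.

Circle about each station: (x + 150.3)² + (y + 20.0)² = 314.65²; (x − 30.4)² + (y + 7.8)² = 160.32²; (x + 105.6)² + (y − 105.3)² = 337.14².
Subtracting the P equation from the Q and R equations removes the quadratic terms:
361.4 x + 24.4 y = 51297.03
89.4 x + 250.6 y = -15409.40
Solving the 2×2 system: x ≈ 149.7, y ≈ -114.9 km.
Check against P (with the unrounded x, y): √((x + 150.3)²+(y + 20.0)²) = 314.65 ≈ 314.65 km. ✓

x ≈ 149.7 km, y ≈ -114.9 km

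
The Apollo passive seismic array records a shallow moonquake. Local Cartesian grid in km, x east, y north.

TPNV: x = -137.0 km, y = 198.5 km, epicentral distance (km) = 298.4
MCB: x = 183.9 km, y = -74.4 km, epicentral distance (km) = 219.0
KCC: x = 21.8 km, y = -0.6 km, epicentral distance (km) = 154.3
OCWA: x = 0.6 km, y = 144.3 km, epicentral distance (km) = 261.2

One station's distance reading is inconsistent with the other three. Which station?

Solve using three stations at a time. Using TPNV, KCC, OCWA (subtract circle equations pairwise → linear system) gives (x, y) ≈ (-98.5, -97.5).
Distances from that point to each station vs reported:
  TPNV: calculated 298.5 vs reported 298.4 → residual 0.1 km
  MCB: calculated 283.3 vs reported 219.0 → residual 64.3 km
  KCC: calculated 154.4 vs reported 154.3 → residual 0.1 km
  OCWA: calculated 261.3 vs reported 261.2 → residual 0.1 km
TPNV, KCC, OCWA are mutually consistent (residuals ≈ 0); MCB is off by 64.3 km.

MCB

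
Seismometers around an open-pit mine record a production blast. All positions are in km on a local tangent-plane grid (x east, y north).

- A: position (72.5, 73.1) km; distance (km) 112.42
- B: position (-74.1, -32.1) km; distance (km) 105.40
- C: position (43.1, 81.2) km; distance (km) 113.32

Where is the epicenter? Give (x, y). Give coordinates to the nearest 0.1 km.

31.3 km east, -31.5 km north

Circle about each station: (x − 72.5)² + (y − 73.1)² = 112.42²; (x + 74.1)² + (y + 32.1)² = 105.40²; (x − 43.1)² + (y − 81.2)² = 113.32².
Subtracting pairs of circle equations eliminates x²+y² and gives linear equations (the radical axes):
-293.2 x − 210.4 y = -2549.54
-58.8 x + 16.2 y = -2351.98
Solving the 2×2 system: x ≈ 31.3, y ≈ -31.5 km.
Check against A (with the unrounded x, y): √((x − 72.5)²+(y − 73.1)²) = 112.44 ≈ 112.42 km. ✓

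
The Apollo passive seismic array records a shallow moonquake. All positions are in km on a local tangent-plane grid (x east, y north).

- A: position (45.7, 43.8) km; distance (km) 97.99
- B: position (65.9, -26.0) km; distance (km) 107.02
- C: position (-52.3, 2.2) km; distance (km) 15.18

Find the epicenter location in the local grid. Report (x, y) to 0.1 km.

Circle about each station: (x − 45.7)² + (y − 43.8)² = 97.99²; (x − 65.9)² + (y + 26.0)² = 107.02²; (x + 52.3)² + (y − 2.2)² = 15.18².
Subtracting pairs of circle equations eliminates x²+y² and gives linear equations (the radical axes):
40.4 x − 139.6 y = -839.36
-196.0 x − 83.2 y = 8104.81
Solving the 2×2 system: x ≈ -39.1, y ≈ -5.3 km.
Check against A (with the unrounded x, y): √((x − 45.7)²+(y − 43.8)²) = 97.99 ≈ 97.99 km. ✓

(-39.1, -5.3)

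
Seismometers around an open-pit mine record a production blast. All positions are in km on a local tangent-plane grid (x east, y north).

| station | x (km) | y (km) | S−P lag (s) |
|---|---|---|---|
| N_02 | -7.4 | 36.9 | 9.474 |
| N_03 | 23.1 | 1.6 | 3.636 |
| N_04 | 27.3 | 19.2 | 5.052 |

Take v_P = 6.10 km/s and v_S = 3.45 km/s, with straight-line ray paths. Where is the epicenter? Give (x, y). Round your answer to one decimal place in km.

x ≈ 45.6 km, y ≈ -16.5 km

Distance from S−P lag: d = Δt · v_P v_S / (v_P − v_S) = Δt · (6.10·3.45)/(6.10−3.45) ≈ 7.9415·Δt.
So d_N_02 = 75.24, d_N_03 = 28.88, d_N_04 = 40.12 km.
Circle about each station: (x + 7.4)² + (y − 36.9)² = 75.24²; (x − 23.1)² + (y − 1.6)² = 28.88²; (x − 27.3)² + (y − 19.2)² = 40.12².
Subtracting the N_02 equation from the N_03 and N_04 equations removes the quadratic terms:
61.0 x − 70.6 y = 3946.80
69.4 x − 35.4 y = 3749.00
Solving the 2×2 system: x ≈ 45.6, y ≈ -16.5 km.
Check against N_02 (with the unrounded x, y): √((x + 7.4)²+(y − 36.9)²) = 75.24 ≈ 75.24 km. ✓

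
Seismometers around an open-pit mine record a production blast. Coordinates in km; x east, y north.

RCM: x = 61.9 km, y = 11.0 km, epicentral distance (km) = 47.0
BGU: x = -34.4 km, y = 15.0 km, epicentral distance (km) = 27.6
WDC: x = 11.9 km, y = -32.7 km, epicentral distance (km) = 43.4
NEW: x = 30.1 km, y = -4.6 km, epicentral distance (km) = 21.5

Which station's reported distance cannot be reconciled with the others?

BGU

Solve using three stations at a time. Using RCM, WDC, NEW (subtract circle equations pairwise → linear system) gives (x, y) ≈ (14.9, 10.6).
Distances from that point to each station vs reported:
  RCM: calculated 47.0 vs reported 47.0 → residual 0.0 km
  BGU: calculated 49.5 vs reported 27.6 → residual 21.9 km
  WDC: calculated 43.4 vs reported 43.4 → residual 0.0 km
  NEW: calculated 21.5 vs reported 21.5 → residual 0.0 km
RCM, WDC, NEW are mutually consistent (residuals ≈ 0); BGU is off by 21.9 km.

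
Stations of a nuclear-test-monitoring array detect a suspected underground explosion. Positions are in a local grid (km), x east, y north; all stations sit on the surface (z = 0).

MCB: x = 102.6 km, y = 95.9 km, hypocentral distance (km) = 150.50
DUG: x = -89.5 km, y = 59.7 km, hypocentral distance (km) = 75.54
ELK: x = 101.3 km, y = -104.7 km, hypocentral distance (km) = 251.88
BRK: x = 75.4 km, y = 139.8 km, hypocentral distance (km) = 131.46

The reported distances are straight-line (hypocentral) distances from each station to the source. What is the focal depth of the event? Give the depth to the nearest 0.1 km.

Each station gives a sphere (x−x_i)² + (y−y_i)² + z² = d_i² (stations at z=0).
Subtracting the MCB sphere from DUG and ELK: z² cancels, leaving linear equations in x and y:
-384.2 x − 72.4 y = 8794.73
-2.6 x − 401.2 y = -39293.07
Solving: x ≈ -41.398, y ≈ 98.207 km (keep extra digits for the depth step; rounded: -41.4, 98.2).
Then from the MCB sphere: z² = 150.50² − (x − 102.6)² − (y − 95.9)² with x = -41.398, y = 98.207, so z ≈ 43.698 ≈ 43.7 km.

z ≈ 43.7 km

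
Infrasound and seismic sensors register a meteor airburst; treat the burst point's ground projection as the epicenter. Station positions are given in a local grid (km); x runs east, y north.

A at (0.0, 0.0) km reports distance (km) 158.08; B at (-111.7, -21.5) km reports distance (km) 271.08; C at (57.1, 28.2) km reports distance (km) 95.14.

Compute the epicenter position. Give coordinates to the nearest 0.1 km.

x ≈ 149.0 km, y ≈ 52.8 km

Circle about each station: x² + y² = 158.08²; (x + 111.7)² + (y + 21.5)² = 271.08²; (x − 57.1)² + (y − 28.2)² = 95.14².
Subtracting pairs of circle equations eliminates x²+y² and gives linear equations (the radical axes):
-223.4 x − 43.0 y = -35555.94
114.2 x + 56.4 y = 19993.32
Solving the 2×2 system: x ≈ 149.0, y ≈ 52.8 km.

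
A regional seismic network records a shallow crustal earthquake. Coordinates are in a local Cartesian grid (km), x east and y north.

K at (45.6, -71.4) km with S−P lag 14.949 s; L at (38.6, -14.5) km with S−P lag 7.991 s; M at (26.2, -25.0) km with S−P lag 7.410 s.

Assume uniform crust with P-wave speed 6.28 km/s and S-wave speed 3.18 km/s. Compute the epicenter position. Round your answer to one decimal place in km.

Distance from S−P lag: d = Δt · v_P v_S / (v_P − v_S) = Δt · (6.28·3.18)/(6.28−3.18) ≈ 6.4421·Δt.
So d_K = 96.30, d_L = 51.48, d_M = 47.74 km.
Circle about each station: (x − 45.6)² + (y + 71.4)² = 96.30²; (x − 38.6)² + (y + 14.5)² = 51.48²; (x − 26.2)² + (y + 25.0)² = 47.74².
Subtracting the K equation from the L and M equations removes the quadratic terms:
-14.0 x + 113.8 y = 1146.39
-38.8 x + 92.8 y = 1128.70
Solving the 2×2 system: x ≈ -7.1, y ≈ 9.2 km.

(-7.1, 9.2)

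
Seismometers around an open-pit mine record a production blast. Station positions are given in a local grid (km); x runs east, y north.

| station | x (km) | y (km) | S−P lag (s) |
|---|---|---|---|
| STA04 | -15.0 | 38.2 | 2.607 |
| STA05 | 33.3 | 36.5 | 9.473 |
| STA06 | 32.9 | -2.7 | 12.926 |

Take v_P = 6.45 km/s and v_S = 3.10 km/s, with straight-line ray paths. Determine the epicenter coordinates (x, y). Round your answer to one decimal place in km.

Distance from S−P lag: d = Δt · v_P v_S / (v_P − v_S) = Δt · (6.45·3.10)/(6.45−3.10) ≈ 5.9687·Δt.
So d_STA04 = 15.56, d_STA05 = 56.54, d_STA06 = 77.15 km.
Circle about each station: (x + 15.0)² + (y − 38.2)² = 15.56²; (x − 33.3)² + (y − 36.5)² = 56.54²; (x − 32.9)² + (y + 2.7)² = 77.15².
Subtracting the STA04 equation from the STA05 and STA06 equations removes the quadratic terms:
96.6 x − 3.4 y = -2197.76
95.8 x − 81.8 y = -6304.55
Solving the 2×2 system: x ≈ -20.9, y ≈ 52.6 km.
Check against STA04 (with the unrounded x, y): √((x + 15.0)²+(y − 38.2)²) = 15.56 ≈ 15.56 km. ✓

x ≈ -20.9 km, y ≈ 52.6 km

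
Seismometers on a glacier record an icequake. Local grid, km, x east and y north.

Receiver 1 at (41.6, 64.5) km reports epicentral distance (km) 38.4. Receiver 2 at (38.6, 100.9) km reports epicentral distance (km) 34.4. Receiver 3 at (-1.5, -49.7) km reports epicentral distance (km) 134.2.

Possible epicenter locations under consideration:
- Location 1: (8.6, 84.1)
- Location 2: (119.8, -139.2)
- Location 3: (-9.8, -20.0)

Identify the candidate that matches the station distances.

For each candidate, compare |candidate − station| to the reported distance:
Location 1: residuals Receiver 1 0.0, Receiver 2 0.0, Receiver 3 0.0 → max 0.0 km
Location 2: residuals Receiver 1 179.8, Receiver 2 219.1, Receiver 3 16.5 → max 219.1 km
Location 3: residuals Receiver 1 60.5, Receiver 2 95.8, Receiver 3 103.4 → max 103.4 km
Only Location 1 has all residuals ≈ 0.

Location 1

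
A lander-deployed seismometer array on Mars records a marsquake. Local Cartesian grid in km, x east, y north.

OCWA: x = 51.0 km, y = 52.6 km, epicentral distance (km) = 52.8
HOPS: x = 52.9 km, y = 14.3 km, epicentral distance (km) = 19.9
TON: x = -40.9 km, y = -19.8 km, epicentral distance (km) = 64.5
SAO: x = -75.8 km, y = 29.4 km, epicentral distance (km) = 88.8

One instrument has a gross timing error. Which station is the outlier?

HOPS

Solve using three stations at a time. Using OCWA, TON, SAO (subtract circle equations pairwise → linear system) gives (x, y) ≈ (12.1, 16.9).
Distances from that point to each station vs reported:
  OCWA: calculated 52.8 vs reported 52.8 → residual 0.0 km
  HOPS: calculated 40.9 vs reported 19.9 → residual 21.0 km
  TON: calculated 64.5 vs reported 64.5 → residual 0.0 km
  SAO: calculated 88.8 vs reported 88.8 → residual 0.0 km
OCWA, TON, SAO are mutually consistent (residuals ≈ 0); HOPS is off by 21.0 km.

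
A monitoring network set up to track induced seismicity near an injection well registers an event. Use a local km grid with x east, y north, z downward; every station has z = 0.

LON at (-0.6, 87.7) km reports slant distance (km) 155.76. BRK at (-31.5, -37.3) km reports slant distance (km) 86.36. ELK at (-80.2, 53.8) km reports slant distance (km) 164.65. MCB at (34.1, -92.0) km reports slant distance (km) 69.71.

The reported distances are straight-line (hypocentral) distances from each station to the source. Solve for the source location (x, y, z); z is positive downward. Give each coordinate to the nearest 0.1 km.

Each station gives a sphere (x−x_i)² + (y−y_i)² + z² = d_i² (stations at z=0).
Subtracting the LON sphere from BRK and ELK: z² cancels, leaving linear equations in x and y:
-61.8 x − 250.0 y = 11495.02
-159.2 x − 67.8 y = -1213.61
Solving: x ≈ 30.406, y ≈ -53.497 km (keep extra digits for the depth step; rounded: 30.4, -53.5).
Then from the LON sphere: z² = 155.76² − (x + 0.6)² − (y − 87.7)² with x = 30.406, y = -53.497, so z ≈ 57.993 ≈ 58.0 km.
Check against MCB (with the unrounded solution): distance 69.71 ≈ 69.71 km. ✓

x ≈ 30.4 km, y ≈ -53.5 km, depth ≈ 58.0 km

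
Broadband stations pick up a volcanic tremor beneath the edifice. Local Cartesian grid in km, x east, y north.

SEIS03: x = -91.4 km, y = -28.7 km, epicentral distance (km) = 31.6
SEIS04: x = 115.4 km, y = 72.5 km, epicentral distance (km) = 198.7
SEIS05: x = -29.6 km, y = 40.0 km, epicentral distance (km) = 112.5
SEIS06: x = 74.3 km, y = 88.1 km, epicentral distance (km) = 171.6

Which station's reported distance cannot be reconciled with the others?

Solve using three stations at a time. Using SEIS03, SEIS04, SEIS06 (subtract circle equations pairwise → linear system) gives (x, y) ≈ (-63.2, -14.5).
Distances from that point to each station vs reported:
  SEIS03: calculated 31.5 vs reported 31.6 → residual 0.1 km
  SEIS04: calculated 198.7 vs reported 198.7 → residual 0.0 km
  SEIS05: calculated 64.1 vs reported 112.5 → residual 48.4 km
  SEIS06: calculated 171.6 vs reported 171.6 → residual 0.0 km
SEIS03, SEIS04, SEIS06 are mutually consistent (residuals ≈ 0); SEIS05 is off by 48.4 km.

SEIS05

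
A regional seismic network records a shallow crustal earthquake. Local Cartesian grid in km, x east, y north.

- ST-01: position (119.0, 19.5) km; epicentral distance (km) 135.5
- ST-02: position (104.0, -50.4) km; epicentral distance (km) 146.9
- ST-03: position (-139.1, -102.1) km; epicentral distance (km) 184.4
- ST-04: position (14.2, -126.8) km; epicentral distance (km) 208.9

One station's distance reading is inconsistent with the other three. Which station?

ST-04

Solve using three stations at a time. Using ST-01, ST-02, ST-03 (subtract circle equations pairwise → linear system) gives (x, y) ≈ (-15.6, 34.9).
Distances from that point to each station vs reported:
  ST-01: calculated 135.5 vs reported 135.5 → residual 0.0 km
  ST-02: calculated 146.9 vs reported 146.9 → residual 0.0 km
  ST-03: calculated 184.4 vs reported 184.4 → residual 0.0 km
  ST-04: calculated 164.4 vs reported 208.9 → residual 44.5 km
ST-01, ST-02, ST-03 are mutually consistent (residuals ≈ 0); ST-04 is off by 44.5 km.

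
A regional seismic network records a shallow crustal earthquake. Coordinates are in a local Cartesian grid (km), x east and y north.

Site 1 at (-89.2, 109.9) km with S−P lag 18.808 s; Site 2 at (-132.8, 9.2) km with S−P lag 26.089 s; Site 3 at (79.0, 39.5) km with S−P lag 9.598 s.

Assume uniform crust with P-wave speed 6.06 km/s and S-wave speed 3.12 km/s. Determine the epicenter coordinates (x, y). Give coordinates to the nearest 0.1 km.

24.3 km east, 68.1 km north

Distance from S−P lag: d = Δt · v_P v_S / (v_P − v_S) = Δt · (6.06·3.12)/(6.06−3.12) ≈ 6.4310·Δt.
So d_Site 1 = 120.95, d_Site 2 = 167.78, d_Site 3 = 61.72 km.
Circle about each station: (x + 89.2)² + (y − 109.9)² = 120.95²; (x + 132.8)² + (y − 9.2)² = 167.78²; (x − 79.0)² + (y − 39.5)² = 61.72².
Subtracting the Site 1 equation from the Site 2 and Site 3 equations removes the quadratic terms:
-87.2 x − 201.4 y = -15835.40
336.4 x − 140.8 y = -1413.86
Solving the 2×2 system: x ≈ 24.3, y ≈ 68.1 km.
Check against Site 1 (with the unrounded x, y): √((x + 89.2)²+(y − 109.9)²) = 120.95 ≈ 120.95 km. ✓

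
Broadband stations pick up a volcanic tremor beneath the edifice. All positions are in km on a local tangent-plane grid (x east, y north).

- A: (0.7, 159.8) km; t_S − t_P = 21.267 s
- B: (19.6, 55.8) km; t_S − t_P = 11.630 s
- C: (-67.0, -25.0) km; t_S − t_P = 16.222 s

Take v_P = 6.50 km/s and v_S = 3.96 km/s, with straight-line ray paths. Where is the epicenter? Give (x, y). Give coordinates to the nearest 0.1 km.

x ≈ 97.2 km, y ≈ -32.9 km

Distance from S−P lag: d = Δt · v_P v_S / (v_P − v_S) = Δt · (6.50·3.96)/(6.50−3.96) ≈ 10.1339·Δt.
So d_A = 215.52, d_B = 117.86, d_C = 164.39 km.
Circle about each station: (x − 0.7)² + (y − 159.8)² = 215.52²; (x − 19.6)² + (y − 55.8)² = 117.86²; (x + 67.0)² + (y + 25.0)² = 164.39².
Subtracting the A equation from the B and C equations removes the quadratic terms:
37.8 x − 208.0 y = 10519.16
-135.4 x − 369.6 y = -997.73
Solving the 2×2 system: x ≈ 97.2, y ≈ -32.9 km.
Check against A (with the unrounded x, y): √((x − 0.7)²+(y − 159.8)²) = 215.52 ≈ 215.52 km. ✓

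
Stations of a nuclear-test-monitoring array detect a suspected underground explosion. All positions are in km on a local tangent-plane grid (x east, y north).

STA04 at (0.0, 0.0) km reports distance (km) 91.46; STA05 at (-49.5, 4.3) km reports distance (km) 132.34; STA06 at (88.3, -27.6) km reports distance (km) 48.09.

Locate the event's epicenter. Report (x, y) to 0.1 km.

Circle about each station: x² + y² = 91.46²; (x + 49.5)² + (y − 4.3)² = 132.34²; (x − 88.3)² + (y + 27.6)² = 48.09².
Subtracting pairs of circle equations eliminates x²+y² and gives linear equations (the radical axes):
-99.0 x + 8.6 y = -6680.20
176.6 x − 55.2 y = 14610.93
Solving the 2×2 system: x ≈ 61.6, y ≈ -67.6 km.
Check against STA04 (with the unrounded x, y): √(x²+y²) = 91.46 ≈ 91.46 km. ✓

(61.6, -67.6)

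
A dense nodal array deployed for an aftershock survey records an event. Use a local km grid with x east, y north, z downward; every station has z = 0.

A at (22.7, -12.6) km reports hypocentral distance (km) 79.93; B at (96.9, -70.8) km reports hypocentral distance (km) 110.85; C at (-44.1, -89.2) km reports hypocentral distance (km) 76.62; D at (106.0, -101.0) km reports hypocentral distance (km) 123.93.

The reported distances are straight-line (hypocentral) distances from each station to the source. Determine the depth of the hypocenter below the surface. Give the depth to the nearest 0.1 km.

Each station gives a sphere (x−x_i)² + (y−y_i)² + z² = d_i² (stations at z=0).
Subtracting the A sphere from B and C: z² cancels, leaving linear equations in x and y:
148.4 x − 116.4 y = 7829.28
-133.6 x − 153.2 y = 9745.58
Solving: x ≈ 1.699, y ≈ -65.095 km (keep extra digits for the depth step; rounded: 1.7, -65.1).
Then from the A sphere: z² = 79.93² − (x − 22.7)² − (y + 12.6)² with x = 1.699, y = -65.095, so z ≈ 56.498 ≈ 56.5 km.
Check against D (with the unrounded solution): distance 123.93 ≈ 123.93 km. ✓

z ≈ 56.5 km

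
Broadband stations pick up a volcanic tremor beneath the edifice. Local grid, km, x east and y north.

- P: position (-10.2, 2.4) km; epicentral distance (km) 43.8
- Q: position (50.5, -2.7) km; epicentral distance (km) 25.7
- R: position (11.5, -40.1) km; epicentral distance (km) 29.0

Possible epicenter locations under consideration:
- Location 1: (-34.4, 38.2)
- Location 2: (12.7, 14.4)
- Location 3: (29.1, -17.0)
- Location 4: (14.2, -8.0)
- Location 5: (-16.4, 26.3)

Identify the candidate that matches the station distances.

Location 3

For each candidate, compare |candidate − station| to the reported distance:
Location 1: residuals P 0.6, Q 68.5, R 61.8 → max 68.5 km
Location 2: residuals P 17.9, Q 15.8, R 25.5 → max 25.5 km
Location 3: residuals P 0.0, Q 0.0, R 0.0 → max 0.0 km
Location 4: residuals P 17.3, Q 11.0, R 3.2 → max 17.3 km
Location 5: residuals P 19.1, Q 47.2, R 43.0 → max 47.2 km
Only Location 3 has all residuals ≈ 0.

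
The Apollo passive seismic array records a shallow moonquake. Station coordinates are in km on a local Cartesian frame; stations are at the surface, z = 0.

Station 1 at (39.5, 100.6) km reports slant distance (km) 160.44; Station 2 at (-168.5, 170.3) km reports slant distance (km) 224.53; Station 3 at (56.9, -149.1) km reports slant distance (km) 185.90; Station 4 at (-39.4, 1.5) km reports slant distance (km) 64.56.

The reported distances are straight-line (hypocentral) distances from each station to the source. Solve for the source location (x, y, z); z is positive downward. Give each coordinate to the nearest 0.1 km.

Each station gives a sphere (x−x_i)² + (y−y_i)² + z² = d_i² (stations at z=0).
Subtracting the Station 1 sphere from Station 2 and Station 3: z² cancels, leaving linear equations in x and y:
-416.0 x + 139.4 y = 21041.00
34.8 x − 499.4 y = 4969.99
Solving: x ≈ -55.203, y ≈ -13.799 km (keep extra digits for the depth step; rounded: -55.2, -13.8).
Then from the Station 1 sphere: z² = 160.44² − (x − 39.5)² − (y − 100.6)² with x = -55.203, y = -13.799, so z ≈ 60.706 ≈ 60.7 km.
Check against Station 4 (with the unrounded solution): distance 64.57 ≈ 64.56 km. ✓

(-55.2, -13.8, 60.7)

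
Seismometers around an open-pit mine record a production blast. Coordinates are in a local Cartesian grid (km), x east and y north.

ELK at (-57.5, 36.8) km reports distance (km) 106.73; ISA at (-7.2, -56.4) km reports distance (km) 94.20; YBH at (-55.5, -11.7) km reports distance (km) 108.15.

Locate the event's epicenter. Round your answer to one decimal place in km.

Circle about each station: (x + 57.5)² + (y − 36.8)² = 106.73²; (x + 7.2)² + (y + 56.4)² = 94.20²; (x + 55.5)² + (y + 11.7)² = 108.15².
Subtracting the ELK equation from the ISA and YBH equations removes the quadratic terms:
100.6 x − 186.4 y = 1089.96
4.0 x − 97.0 y = -1748.48
Solving the 2×2 system: x ≈ 47.9, y ≈ 20.0 km.
Check against ELK (with the unrounded x, y): √((x + 57.5)²+(y − 36.8)²) = 106.72 ≈ 106.73 km. ✓

47.9 km east, 20.0 km north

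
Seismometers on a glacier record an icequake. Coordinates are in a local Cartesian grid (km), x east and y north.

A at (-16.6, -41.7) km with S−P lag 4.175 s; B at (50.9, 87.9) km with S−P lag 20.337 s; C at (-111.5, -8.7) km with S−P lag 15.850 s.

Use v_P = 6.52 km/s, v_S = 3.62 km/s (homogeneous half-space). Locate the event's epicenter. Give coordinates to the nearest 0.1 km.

1.9 km east, -70.2 km north

Distance from S−P lag: d = Δt · v_P v_S / (v_P − v_S) = Δt · (6.52·3.62)/(6.52−3.62) ≈ 8.1388·Δt.
So d_A = 33.98, d_B = 165.52, d_C = 129.00 km.
Circle about each station: (x + 16.6)² + (y + 41.7)² = 33.98²; (x − 50.9)² + (y − 87.9)² = 165.52²; (x + 111.5)² + (y + 8.7)² = 129.00².
Subtracting the A equation from the B and C equations removes the quadratic terms:
135.0 x + 259.2 y = -17939.46
-189.8 x + 66.0 y = -4992.87
Solving the 2×2 system: x ≈ 1.9, y ≈ -70.2 km.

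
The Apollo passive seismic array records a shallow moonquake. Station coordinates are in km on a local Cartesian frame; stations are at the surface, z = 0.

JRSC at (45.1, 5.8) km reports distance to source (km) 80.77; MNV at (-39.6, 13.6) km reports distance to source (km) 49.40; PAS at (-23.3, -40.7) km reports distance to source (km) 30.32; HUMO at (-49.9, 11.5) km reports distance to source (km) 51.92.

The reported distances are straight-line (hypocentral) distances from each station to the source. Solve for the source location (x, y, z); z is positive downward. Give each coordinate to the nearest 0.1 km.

Each station gives a sphere (x−x_i)² + (y−y_i)² + z² = d_i² (stations at z=0).
Subtracting the JRSC sphere from MNV and PAS: z² cancels, leaving linear equations in x and y:
-169.4 x + 15.6 y = 3768.90
-136.8 x − 93.0 y = 5736.22
Solving: x ≈ -24.597, y ≈ -25.499 km (keep extra digits for the depth step; rounded: -24.6, -25.5).
Then from the JRSC sphere: z² = 80.77² − (x − 45.1)² − (y − 5.8)² with x = -24.597, y = -25.499, so z ≈ 26.201 ≈ 26.2 km.

(-24.6, -25.5, 26.2)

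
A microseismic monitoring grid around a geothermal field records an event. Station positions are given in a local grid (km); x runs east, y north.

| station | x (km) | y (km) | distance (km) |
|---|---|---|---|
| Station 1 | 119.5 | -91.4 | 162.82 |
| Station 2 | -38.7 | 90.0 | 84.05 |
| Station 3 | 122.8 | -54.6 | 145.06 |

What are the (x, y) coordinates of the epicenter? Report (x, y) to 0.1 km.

Circle about each station: (x − 119.5)² + (y + 91.4)² = 162.82²; (x + 38.7)² + (y − 90.0)² = 84.05²; (x − 122.8)² + (y + 54.6)² = 145.06².
Subtracting the Station 1 equation from the Station 2 and Station 3 equations removes the quadratic terms:
-316.4 x + 362.8 y = 6409.43
6.6 x + 73.6 y = 894.74
Solving the 2×2 system: x ≈ -5.7, y ≈ 12.7 km.
Check against Station 1 (with the unrounded x, y): √((x − 119.5)²+(y + 91.4)²) = 162.83 ≈ 162.82 km. ✓

-5.7 km east, 12.7 km north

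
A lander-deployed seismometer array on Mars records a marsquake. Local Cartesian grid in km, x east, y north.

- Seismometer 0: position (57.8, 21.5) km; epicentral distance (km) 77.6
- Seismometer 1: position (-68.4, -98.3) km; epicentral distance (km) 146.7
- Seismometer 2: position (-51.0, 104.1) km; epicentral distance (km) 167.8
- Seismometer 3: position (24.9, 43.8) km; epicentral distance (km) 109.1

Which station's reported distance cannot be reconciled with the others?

Solve using three stations at a time. Using Seismometer 0, Seismometer 1, Seismometer 3 (subtract circle equations pairwise → linear system) gives (x, y) ≈ (71.5, -54.7).
Distances from that point to each station vs reported:
  Seismometer 0: calculated 77.4 vs reported 77.6 → residual 0.2 km
  Seismometer 1: calculated 146.6 vs reported 146.7 → residual 0.1 km
  Seismometer 2: calculated 200.6 vs reported 167.8 → residual 32.8 km
  Seismometer 3: calculated 109.0 vs reported 109.1 → residual 0.1 km
Seismometer 0, Seismometer 1, Seismometer 3 are mutually consistent (residuals ≈ 0); Seismometer 2 is off by 32.8 km.

Seismometer 2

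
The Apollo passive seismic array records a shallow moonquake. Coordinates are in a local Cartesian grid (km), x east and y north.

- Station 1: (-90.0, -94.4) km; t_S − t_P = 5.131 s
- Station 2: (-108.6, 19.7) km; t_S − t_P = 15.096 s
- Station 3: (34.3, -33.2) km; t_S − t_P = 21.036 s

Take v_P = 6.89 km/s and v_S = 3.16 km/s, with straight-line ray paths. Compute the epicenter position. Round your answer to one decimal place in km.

Distance from S−P lag: d = Δt · v_P v_S / (v_P − v_S) = Δt · (6.89·3.16)/(6.89−3.16) ≈ 5.8371·Δt.
So d_Station 1 = 29.95, d_Station 2 = 88.12, d_Station 3 = 122.79 km.
Circle about each station: (x + 90.0)² + (y + 94.4)² = 29.95²; (x + 108.6)² + (y − 19.7)² = 88.12²; (x − 34.3)² + (y + 33.2)² = 122.79².
Subtracting the Station 1 equation from the Station 2 and Station 3 equations removes the quadratic terms:
-37.2 x + 228.2 y = -11697.44
248.6 x + 122.4 y = -28913.01
Solving the 2×2 system: x ≈ -84.3, y ≈ -65.0 km.

(-84.3, -65.0)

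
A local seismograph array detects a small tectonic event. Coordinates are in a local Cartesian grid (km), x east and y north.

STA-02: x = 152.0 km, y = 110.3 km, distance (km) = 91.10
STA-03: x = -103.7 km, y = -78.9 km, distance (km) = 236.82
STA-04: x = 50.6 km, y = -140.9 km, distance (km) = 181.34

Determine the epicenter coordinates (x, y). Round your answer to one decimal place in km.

(105.6, 31.9)

Circle about each station: (x − 152.0)² + (y − 110.3)² = 91.10²; (x + 103.7)² + (y + 78.9)² = 236.82²; (x − 50.6)² + (y + 140.9)² = 181.34².
Subtracting the STA-02 equation from the STA-03 and STA-04 equations removes the quadratic terms:
-511.4 x − 378.4 y = -66075.69
-202.8 x − 502.4 y = -37441.91
Solving the 2×2 system: x ≈ 105.6, y ≈ 31.9 km.
Check against STA-02 (with the unrounded x, y): √((x − 152.0)²+(y − 110.3)²) = 91.10 ≈ 91.10 km. ✓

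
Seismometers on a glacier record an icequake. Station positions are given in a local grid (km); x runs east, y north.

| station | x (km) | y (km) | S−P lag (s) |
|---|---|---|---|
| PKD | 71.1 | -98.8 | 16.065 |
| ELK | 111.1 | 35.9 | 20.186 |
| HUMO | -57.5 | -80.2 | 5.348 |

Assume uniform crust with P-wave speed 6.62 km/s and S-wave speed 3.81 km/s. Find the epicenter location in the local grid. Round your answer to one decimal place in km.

Distance from S−P lag: d = Δt · v_P v_S / (v_P − v_S) = Δt · (6.62·3.81)/(6.62−3.81) ≈ 8.9759·Δt.
So d_PKD = 144.20, d_ELK = 181.19, d_HUMO = 48.00 km.
Circle about each station: (x − 71.1)² + (y + 98.8)² = 144.20²; (x − 111.1)² + (y − 35.9)² = 181.19²; (x + 57.5)² + (y + 80.2)² = 48.00².
Subtracting the PKD equation from the ELK and HUMO equations removes the quadratic terms:
80.0 x + 269.4 y = -13220.81
-257.2 x + 37.2 y = 13411.28
Solving the 2×2 system: x ≈ -56.8, y ≈ -32.2 km.

(-56.8, -32.2)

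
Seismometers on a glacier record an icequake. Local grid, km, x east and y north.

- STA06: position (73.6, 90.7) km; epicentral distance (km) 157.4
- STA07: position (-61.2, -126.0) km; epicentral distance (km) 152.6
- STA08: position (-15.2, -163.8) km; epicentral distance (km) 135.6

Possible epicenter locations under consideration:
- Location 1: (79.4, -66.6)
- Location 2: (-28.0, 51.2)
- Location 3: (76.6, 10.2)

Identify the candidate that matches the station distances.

For each candidate, compare |candidate − station| to the reported distance:
Location 1: residuals STA06 0.0, STA07 0.0, STA08 0.0 → max 0.0 km
Location 2: residuals STA06 48.4, STA07 27.7, STA08 79.8 → max 79.8 km
Location 3: residuals STA06 76.8, STA07 41.2, STA08 61.1 → max 76.8 km
Only Location 1 has all residuals ≈ 0.

Location 1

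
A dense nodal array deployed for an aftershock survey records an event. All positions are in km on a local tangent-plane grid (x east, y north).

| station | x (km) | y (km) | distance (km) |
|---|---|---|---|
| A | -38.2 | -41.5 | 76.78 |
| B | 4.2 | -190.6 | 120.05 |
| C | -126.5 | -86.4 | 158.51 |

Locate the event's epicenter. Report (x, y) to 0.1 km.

31.5 km east, -73.7 km north

Circle about each station: (x + 38.2)² + (y + 41.5)² = 76.78²; (x − 4.2)² + (y + 190.6)² = 120.05²; (x + 126.5)² + (y + 86.4)² = 158.51².
Subtracting the A equation from the B and C equations removes the quadratic terms:
84.8 x − 298.2 y = 24647.68
-176.6 x − 89.8 y = 1055.47
Solving the 2×2 system: x ≈ 31.5, y ≈ -73.7 km.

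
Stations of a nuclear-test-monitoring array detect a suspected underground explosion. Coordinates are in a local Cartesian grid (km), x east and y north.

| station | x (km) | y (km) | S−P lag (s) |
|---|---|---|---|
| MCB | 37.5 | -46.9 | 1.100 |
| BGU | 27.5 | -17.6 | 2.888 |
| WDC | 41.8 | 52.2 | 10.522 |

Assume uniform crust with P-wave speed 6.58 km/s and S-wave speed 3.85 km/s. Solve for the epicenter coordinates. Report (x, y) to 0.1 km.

Distance from S−P lag: d = Δt · v_P v_S / (v_P − v_S) = Δt · (6.58·3.85)/(6.58−3.85) ≈ 9.2795·Δt.
So d_MCB = 10.21, d_BGU = 26.80, d_WDC = 97.64 km.
Circle about each station: (x − 37.5)² + (y + 46.9)² = 10.21²; (x − 27.5)² + (y + 17.6)² = 26.80²; (x − 41.8)² + (y − 52.2)² = 97.64².
Subtracting pairs of circle equations eliminates x²+y² and gives linear equations (the radical axes):
-20.0 x + 58.6 y = -3153.85
8.6 x + 198.2 y = -8563.11
Solving the 2×2 system: x ≈ 27.6, y ≈ -44.4 km.
Check against MCB (with the unrounded x, y): √((x − 37.5)²+(y + 46.9)²) = 10.22 ≈ 10.21 km. ✓

27.6 km east, -44.4 km north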